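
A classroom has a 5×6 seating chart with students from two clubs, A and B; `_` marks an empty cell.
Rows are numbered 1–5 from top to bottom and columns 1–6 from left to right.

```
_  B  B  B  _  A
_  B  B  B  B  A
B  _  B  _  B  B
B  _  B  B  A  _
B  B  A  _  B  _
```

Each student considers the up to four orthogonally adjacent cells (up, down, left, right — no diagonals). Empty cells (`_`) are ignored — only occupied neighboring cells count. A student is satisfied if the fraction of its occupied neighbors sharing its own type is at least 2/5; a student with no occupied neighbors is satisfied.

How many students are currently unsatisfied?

4

Row 1: (1,2)B 2/2 satisfied · (1,3)B 3/3 satisfied · (1,4)B 2/2 satisfied · (1,6)A 1/1 satisfied
Row 2: (2,2)B 2/2 satisfied · (2,3)B 4/4 satisfied · (2,4)B 3/3 satisfied · (2,5)B 2/3 satisfied · (2,6)A 1/3 not
Row 3: (3,1)B 1/1 satisfied · (3,3)B 2/2 satisfied · (3,5)B 2/3 satisfied · (3,6)B 1/2 satisfied
Row 4: (4,1)B 2/2 satisfied · (4,3)B 2/3 satisfied · (4,4)B 1/2 satisfied · (4,5)A 0/3 not
Row 5: (5,1)B 2/2 satisfied · (5,2)B 1/2 satisfied · (5,3)A 0/2 not · (5,5)B 0/1 not
Unsatisfied: (2,6), (4,5), (5,3), (5,5) — 4 in total.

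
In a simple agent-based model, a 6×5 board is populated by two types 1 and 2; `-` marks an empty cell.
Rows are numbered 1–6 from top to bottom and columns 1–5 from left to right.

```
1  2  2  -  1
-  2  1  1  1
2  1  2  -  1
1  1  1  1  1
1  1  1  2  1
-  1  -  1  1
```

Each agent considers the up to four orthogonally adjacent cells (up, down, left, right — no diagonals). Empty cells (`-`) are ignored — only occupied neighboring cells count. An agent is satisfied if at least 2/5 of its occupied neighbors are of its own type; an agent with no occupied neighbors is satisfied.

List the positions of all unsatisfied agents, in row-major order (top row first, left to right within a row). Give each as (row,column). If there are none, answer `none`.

(1,1)1 0/1 unhappy
(1,2)2 2/3 ok
(1,3)2 1/2 ok
(1,5)1 1/1 ok
(2,2)2 1/3 unhappy
(2,3)1 1/4 unhappy
(2,4)1 2/2 ok
(2,5)1 3/3 ok
(3,1)2 0/2 unhappy
(3,2)1 1/4 unhappy
(3,3)2 0/3 unhappy
(3,5)1 2/2 ok
(4,1)1 2/3 ok
(4,2)1 4/4 ok
(4,3)1 3/4 ok
(4,4)1 2/3 ok
(4,5)1 3/3 ok
(5,1)1 2/2 ok
(5,2)1 4/4 ok
(5,3)1 2/3 ok
(5,4)2 0/4 unhappy
(5,5)1 2/3 ok
(6,2)1 1/1 ok
(6,4)1 1/2 ok
(6,5)1 2/2 ok

(1,1), (2,2), (2,3), (3,1), (3,2), (3,3), (5,4)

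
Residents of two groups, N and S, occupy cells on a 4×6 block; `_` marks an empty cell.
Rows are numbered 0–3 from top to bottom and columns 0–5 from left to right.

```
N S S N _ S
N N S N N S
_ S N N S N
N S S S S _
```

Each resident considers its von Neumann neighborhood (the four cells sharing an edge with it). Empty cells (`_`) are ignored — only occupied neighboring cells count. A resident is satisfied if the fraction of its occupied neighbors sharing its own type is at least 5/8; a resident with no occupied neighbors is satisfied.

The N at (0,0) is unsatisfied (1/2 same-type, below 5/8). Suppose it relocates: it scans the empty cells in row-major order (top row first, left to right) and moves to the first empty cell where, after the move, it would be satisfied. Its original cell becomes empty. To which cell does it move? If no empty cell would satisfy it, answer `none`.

(0,4)

Vacating (0,0). Empty cells in order:
  (0,4): 2/3 same-type → satisfied — stop here.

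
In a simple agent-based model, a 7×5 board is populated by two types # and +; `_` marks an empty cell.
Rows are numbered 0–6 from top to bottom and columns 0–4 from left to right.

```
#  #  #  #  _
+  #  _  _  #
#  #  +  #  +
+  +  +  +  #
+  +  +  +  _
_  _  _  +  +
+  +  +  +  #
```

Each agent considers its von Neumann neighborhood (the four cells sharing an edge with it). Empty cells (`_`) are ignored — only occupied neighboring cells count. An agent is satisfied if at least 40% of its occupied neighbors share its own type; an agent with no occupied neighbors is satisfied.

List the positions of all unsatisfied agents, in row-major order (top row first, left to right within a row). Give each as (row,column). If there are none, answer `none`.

(1,0), (1,4), (2,0), (2,2), (2,3), (2,4), (3,4), (6,4)

(0,0)# 1/2 ok
(0,1)# 3/3 ok
(0,2)# 2/2 ok
(0,3)# 1/1 ok
(1,0)+ 0/3 unhappy
(1,1)# 2/3 ok
(1,4)# 0/1 unhappy
(2,0)# 1/3 unhappy
(2,1)# 2/4 ok
(2,2)+ 1/3 unhappy
(2,3)# 0/3 unhappy
(2,4)+ 0/3 unhappy
(3,0)+ 2/3 ok
(3,1)+ 3/4 ok
(3,2)+ 4/4 ok
(3,3)+ 2/4 ok
(3,4)# 0/2 unhappy
(4,0)+ 2/2 ok
(4,1)+ 3/3 ok
(4,2)+ 3/3 ok
(4,3)+ 3/3 ok
(5,3)+ 3/3 ok
(5,4)+ 1/2 ok
(6,0)+ 1/1 ok
(6,1)+ 2/2 ok
(6,2)+ 2/2 ok
(6,3)+ 2/3 ok
(6,4)# 0/2 unhappy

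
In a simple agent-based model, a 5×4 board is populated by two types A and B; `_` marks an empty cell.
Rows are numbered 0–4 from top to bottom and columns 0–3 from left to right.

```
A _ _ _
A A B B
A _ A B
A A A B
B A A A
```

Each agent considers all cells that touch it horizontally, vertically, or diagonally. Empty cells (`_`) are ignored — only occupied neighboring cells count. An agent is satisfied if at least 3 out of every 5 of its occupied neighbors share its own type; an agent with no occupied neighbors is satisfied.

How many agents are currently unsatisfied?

Row 0: (0,0)A 2/2 ✓
Row 1: (1,0)A 3/3 ✓ · (1,1)A 4/5 ✓ · (1,2)B 2/4 ✗ · (1,3)B 2/3 ✓
Row 2: (2,0)A 4/4 ✓ · (2,2)A 3/7 ✗ · (2,3)B 3/5 ✓
Row 3: (3,0)A 3/4 ✓ · (3,1)A 6/7 ✓ · (3,2)A 5/7 ✓ · (3,3)B 1/5 ✗
Row 4: (4,0)B 0/3 ✗ · (4,1)A 4/5 ✓ · (4,2)A 4/5 ✓ · (4,3)A 2/3 ✓
Unsatisfied: (1,2), (2,2), (3,3), (4,0) — 4 in total.

4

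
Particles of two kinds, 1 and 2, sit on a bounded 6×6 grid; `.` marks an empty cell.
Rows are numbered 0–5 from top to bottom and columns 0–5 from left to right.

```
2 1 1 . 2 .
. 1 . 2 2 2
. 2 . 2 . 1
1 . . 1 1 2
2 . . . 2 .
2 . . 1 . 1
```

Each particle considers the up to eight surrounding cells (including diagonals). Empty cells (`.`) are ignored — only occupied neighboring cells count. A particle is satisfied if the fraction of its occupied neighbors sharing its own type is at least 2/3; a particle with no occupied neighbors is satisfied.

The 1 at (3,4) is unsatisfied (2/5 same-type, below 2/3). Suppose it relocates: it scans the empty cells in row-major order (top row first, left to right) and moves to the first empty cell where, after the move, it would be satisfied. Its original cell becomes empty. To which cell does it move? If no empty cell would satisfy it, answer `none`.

(2,0)

Vacating (3,4). Empty cells in order:
  (0,3): 1/4 same-type → still unsatisfied.
  (0,5): 0/3 same-type → still unsatisfied.
  (1,0): 2/4 same-type → still unsatisfied.
  (1,2): 3/6 same-type → still unsatisfied.
  (2,0): 2/3 same-type → satisfied — stop here.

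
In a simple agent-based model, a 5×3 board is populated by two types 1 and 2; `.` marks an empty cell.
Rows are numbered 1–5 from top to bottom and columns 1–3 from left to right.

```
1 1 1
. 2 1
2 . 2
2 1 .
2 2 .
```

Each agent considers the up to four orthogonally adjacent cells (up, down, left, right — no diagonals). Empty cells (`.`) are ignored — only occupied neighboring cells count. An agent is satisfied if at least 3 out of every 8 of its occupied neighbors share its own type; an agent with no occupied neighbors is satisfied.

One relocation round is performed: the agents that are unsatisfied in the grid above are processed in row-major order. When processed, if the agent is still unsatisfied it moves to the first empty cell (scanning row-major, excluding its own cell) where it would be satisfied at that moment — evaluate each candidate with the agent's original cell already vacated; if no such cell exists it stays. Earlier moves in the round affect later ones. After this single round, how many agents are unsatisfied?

Initially unsatisfied (in order): (2,2), (2,3), (3,3), (4,2).
  (2,2) → (2,1).
  (2,3): now satisfied by earlier moves; stays.
  (3,3) → (3,2).
  (4,2) → (2,2).
Resulting grid:
1 1 1
2 1 1
2 2 .
2 . .
2 2 .
Unsatisfied now: (2,1).

1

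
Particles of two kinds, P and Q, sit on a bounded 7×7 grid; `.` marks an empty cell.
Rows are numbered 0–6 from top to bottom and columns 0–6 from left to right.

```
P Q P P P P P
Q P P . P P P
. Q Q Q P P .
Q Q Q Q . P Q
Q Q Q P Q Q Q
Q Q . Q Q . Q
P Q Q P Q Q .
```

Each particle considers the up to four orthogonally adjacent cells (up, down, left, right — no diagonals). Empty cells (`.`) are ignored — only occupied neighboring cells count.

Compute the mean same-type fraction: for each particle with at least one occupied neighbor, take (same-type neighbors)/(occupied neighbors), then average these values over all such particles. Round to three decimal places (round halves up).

Row 0: (0,0)P 0/2 · (0,1)Q 0/3 · (0,2)P 2/3 · (0,3)P 2/2 · (0,4)P 3/3 · (0,5)P 3/3 · (0,6)P 2/2
Row 1: (1,0)Q 0/2 · (1,1)P 1/4 · (1,2)P 2/3 · (1,4)P 3/3 · (1,5)P 4/4 · (1,6)P 2/2
Row 2: (2,1)Q 2/3 · (2,2)Q 3/4 · (2,3)Q 2/3 · (2,4)P 2/3 · (2,5)P 3/3
Row 3: (3,0)Q 2/2 · (3,1)Q 4/4 · (3,2)Q 4/4 · (3,3)Q 2/3 · (3,5)P 1/3 · (3,6)Q 1/2
Row 4: (4,0)Q 3/3 · (4,1)Q 4/4 · (4,2)Q 2/3 · (4,3)P 0/4 · (4,4)Q 2/3 · (4,5)Q 2/3 · (4,6)Q 3/3
Row 5: (5,0)Q 2/3 · (5,1)Q 3/3 · (5,3)Q 1/3 · (5,4)Q 3/3 · (5,6)Q 1/1
Row 6: (6,0)P 0/2 · (6,1)Q 2/3 · (6,2)Q 1/2 · (6,3)P 0/3 · (6,4)Q 2/3 · (6,5)Q 1/1
Sum over 42 particles: 0/2 + 0/3 + 2/3 + 2/2 + 3/3 + 3/3 + 2/2 + 0/2 + 1/4 + 2/3 + 3/3 + 4/4 + 2/2 + 2/3 + 3/4 + 2/3 + 2/3 + 3/3 + 2/2 + 4/4 + 4/4 + 2/3 + 1/3 + 1/2 + 3/3 + 4/4 + 2/3 + 0/4 + 2/3 + 2/3 + 3/3 + 2/3 + 3/3 + 1/3 + 3/3 + 1/1 + 0/2 + 2/3 + 1/2 + 0/3 + 2/3 + 1/1 = 86/3; mean = 86/3 ÷ 42 = 43/63 = 0.682539… → 0.683.

0.683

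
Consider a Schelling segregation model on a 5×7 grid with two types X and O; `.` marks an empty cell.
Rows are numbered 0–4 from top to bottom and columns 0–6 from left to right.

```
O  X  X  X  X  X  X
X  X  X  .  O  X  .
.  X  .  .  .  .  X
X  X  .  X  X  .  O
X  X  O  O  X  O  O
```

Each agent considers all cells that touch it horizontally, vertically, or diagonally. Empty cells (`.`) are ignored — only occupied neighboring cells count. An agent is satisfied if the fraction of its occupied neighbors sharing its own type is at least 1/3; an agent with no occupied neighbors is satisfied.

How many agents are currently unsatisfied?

(0,0)O 0/3 unhappy
(0,1)X 4/5 ok
(0,2)X 4/4 ok
(0,3)X 3/4 ok
(0,4)X 3/4 ok
(0,5)X 3/4 ok
(0,6)X 2/2 ok
(1,0)X 3/4 ok
(1,1)X 5/6 ok
(1,2)X 5/5 ok
(1,4)O 0/4 unhappy
(1,5)X 4/5 ok
(2,1)X 5/5 ok
(2,6)X 1/2 ok
(3,0)X 4/4 ok
(3,1)X 4/5 ok
(3,3)X 2/4 ok
(3,4)X 2/4 ok
(3,6)O 2/3 ok
(4,0)X 3/3 ok
(4,1)X 3/4 ok
(4,2)O 1/4 unhappy
(4,3)O 1/4 unhappy
(4,4)X 2/4 ok
(4,5)O 2/4 ok
(4,6)O 2/2 ok
Unsatisfied: (0,0), (1,4), (4,2), (4,3) — 4 in total.

4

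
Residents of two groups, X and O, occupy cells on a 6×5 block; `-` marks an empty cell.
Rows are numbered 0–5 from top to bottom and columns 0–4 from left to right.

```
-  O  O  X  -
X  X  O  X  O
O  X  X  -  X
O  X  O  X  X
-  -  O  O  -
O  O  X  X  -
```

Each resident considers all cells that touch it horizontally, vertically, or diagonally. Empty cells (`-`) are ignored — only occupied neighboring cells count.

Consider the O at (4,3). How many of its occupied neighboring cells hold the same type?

2

Occupied neighbors of (4,3): (3,2)=O, (3,3)=X, (3,4)=X, (4,2)=O, (5,2)=X, (5,3)=X.
Same type (O): 2 of 6.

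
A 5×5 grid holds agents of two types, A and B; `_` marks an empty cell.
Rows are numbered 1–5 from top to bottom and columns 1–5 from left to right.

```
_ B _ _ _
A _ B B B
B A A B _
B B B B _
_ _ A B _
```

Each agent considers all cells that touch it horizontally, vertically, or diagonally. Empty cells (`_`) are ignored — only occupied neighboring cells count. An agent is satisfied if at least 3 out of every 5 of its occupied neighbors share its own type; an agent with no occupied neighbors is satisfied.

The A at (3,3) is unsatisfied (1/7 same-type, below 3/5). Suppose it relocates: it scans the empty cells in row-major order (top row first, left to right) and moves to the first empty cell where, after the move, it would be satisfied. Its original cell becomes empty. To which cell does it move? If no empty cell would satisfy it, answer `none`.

none

Vacating (3,3). Empty cells in order:
  (1,1): 1/2 same-type → still unsatisfied.
  (1,3): 0/3 same-type → still unsatisfied.
  (1,4): 0/3 same-type → still unsatisfied.
  (1,5): 0/2 same-type → still unsatisfied.
  (2,2): 2/5 same-type → still unsatisfied.
  (3,5): 0/4 same-type → still unsatisfied.
  (4,5): 0/3 same-type → still unsatisfied.
  (5,1): 0/2 same-type → still unsatisfied.
  (5,2): 1/4 same-type → still unsatisfied.
  (5,5): 0/2 same-type → still unsatisfied.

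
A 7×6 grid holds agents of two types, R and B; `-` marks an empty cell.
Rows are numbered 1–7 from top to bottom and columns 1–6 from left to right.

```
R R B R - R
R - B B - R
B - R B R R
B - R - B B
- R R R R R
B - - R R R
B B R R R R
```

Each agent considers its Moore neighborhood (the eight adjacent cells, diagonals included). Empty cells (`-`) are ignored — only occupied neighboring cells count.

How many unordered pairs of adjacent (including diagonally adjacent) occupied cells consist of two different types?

Scan each occupied cell's neighbors to the right and below (and the two forward diagonals) so each pair is counted once.
From row 1: 5 unlike of 11 pairs (running 5/11).
From row 2: 4 unlike of 9 pairs (running 9/20).
From row 3: 7 unlike of 11 pairs (running 16/31).
From row 4: 6 unlike of 10 pairs (running 22/41).
From row 5: 1 unlike of 13 pairs (running 23/54).
From row 6: 0 unlike of 12 pairs (running 23/66).
From row 7: 1 unlike of 5 pairs (running 24/71).
Total adjacent occupied pairs: 71; unlike-type pairs: 24.

24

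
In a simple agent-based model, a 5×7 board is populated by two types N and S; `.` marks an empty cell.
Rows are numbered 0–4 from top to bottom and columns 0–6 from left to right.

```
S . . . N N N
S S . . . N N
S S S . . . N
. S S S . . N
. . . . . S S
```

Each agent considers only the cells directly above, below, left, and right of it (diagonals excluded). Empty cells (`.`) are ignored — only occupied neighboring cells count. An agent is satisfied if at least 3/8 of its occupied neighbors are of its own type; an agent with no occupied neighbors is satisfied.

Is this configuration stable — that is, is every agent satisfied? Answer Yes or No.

Yes

Row 0: (0,0)S 1/1 ok · (0,4)N 1/1 ok · (0,5)N 3/3 ok · (0,6)N 2/2 ok
Row 1: (1,0)S 3/3 ok · (1,1)S 2/2 ok · (1,5)N 2/2 ok · (1,6)N 3/3 ok
Row 2: (2,0)S 2/2 ok · (2,1)S 4/4 ok · (2,2)S 2/2 ok · (2,6)N 2/2 ok
Row 3: (3,1)S 2/2 ok · (3,2)S 3/3 ok · (3,3)S 1/1 ok · (3,6)N 1/2 ok
Row 4: (4,5)S 1/1 ok · (4,6)S 1/2 ok
All meet the threshold, so the configuration is stable.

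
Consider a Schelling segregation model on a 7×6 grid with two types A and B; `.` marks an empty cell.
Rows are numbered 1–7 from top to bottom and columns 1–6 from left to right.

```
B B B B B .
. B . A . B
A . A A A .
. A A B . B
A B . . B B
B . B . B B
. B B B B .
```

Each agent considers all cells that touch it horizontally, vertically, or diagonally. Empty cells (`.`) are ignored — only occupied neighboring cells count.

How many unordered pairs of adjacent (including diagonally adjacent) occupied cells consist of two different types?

Scan each occupied cell's neighbors to the right and below (and the two forward diagonals) so each pair is counted once.
Row 1: B(1,1)–B(1,2)= B(1,1)–B(2,2)= B(1,2)–B(1,3)= B(1,2)–B(2,2)= B(1,3)–B(1,4)= B(1,3)–A(2,4)≠ B(1,3)–B(2,2)= B(1,4)–B(1,5)= B(1,4)–A(2,4)≠ B(1,5)–B(2,6)= B(1,5)–A(2,4)≠  → 3/11 unlike.
Row 2: B(2,2)–A(3,3)≠ B(2,2)–A(3,1)≠ A(2,4)–A(3,4)= A(2,4)–A(3,5)= A(2,4)–A(3,3)= B(2,6)–A(3,5)≠  → 3/6 unlike.
Row 3: A(3,1)–A(4,2)= A(3,3)–A(3,4)= A(3,3)–A(4,3)= A(3,3)–B(4,4)≠ A(3,3)–A(4,2)= A(3,4)–A(3,5)= A(3,4)–B(4,4)≠ A(3,4)–A(4,3)= A(3,5)–B(4,6)≠ A(3,5)–B(4,4)≠  → 4/10 unlike.
Row 4: A(4,2)–A(4,3)= A(4,2)–B(5,2)≠ A(4,2)–A(5,1)= A(4,3)–B(4,4)≠ A(4,3)–B(5,2)≠ B(4,4)–B(5,5)= B(4,6)–B(5,6)= B(4,6)–B(5,5)=  → 3/8 unlike.
Row 5: A(5,1)–B(5,2)≠ A(5,1)–B(6,1)≠ B(5,2)–B(6,3)= B(5,2)–B(6,1)= B(5,5)–B(5,6)= B(5,5)–B(6,5)= B(5,5)–B(6,6)= B(5,6)–B(6,6)= B(5,6)–B(6,5)=  → 2/9 unlike.
Row 6: B(6,1)–B(7,2)= B(6,3)–B(7,3)= B(6,3)–B(7,4)= B(6,3)–B(7,2)= B(6,5)–B(6,6)= B(6,5)–B(7,5)= B(6,5)–B(7,4)= B(6,6)–B(7,5)=  → 0/8 unlike.
Row 7: B(7,2)–B(7,3)= B(7,3)–B(7,4)= B(7,4)–B(7,5)=  → 0/3 unlike.
Total adjacent occupied pairs: 55; unlike-type pairs: 15.

15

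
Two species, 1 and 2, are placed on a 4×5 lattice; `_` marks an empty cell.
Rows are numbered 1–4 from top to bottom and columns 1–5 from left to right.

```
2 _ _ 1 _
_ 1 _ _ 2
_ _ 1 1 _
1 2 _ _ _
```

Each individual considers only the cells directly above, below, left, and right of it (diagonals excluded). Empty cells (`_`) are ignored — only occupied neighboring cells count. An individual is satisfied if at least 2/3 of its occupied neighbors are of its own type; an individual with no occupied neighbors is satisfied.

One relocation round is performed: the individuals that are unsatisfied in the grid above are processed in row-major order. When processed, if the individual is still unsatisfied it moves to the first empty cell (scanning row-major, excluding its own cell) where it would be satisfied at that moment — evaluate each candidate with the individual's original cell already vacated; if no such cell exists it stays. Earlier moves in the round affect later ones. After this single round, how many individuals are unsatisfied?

0

Initially unsatisfied (in order): (4,1), (4,2).
  (4,1) → (1,3).
  (4,2): now satisfied by earlier moves; stays.
Resulting grid:
2 _ 1 1 _
_ 1 _ _ 2
_ _ 1 1 _
_ 2 _ _ _
All satisfied now.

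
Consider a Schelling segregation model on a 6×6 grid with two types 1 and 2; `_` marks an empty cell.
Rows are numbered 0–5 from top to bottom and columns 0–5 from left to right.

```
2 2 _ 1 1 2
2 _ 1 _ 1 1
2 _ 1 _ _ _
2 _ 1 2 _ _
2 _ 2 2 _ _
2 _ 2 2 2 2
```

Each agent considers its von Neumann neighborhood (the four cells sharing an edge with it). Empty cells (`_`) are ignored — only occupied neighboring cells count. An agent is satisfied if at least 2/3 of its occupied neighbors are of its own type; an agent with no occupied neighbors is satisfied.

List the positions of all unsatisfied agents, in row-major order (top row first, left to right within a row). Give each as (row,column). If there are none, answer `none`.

(0,0)2 2/2 ✓
(0,1)2 1/1 ✓
(0,3)1 1/1 ✓
(0,4)1 2/3 ✓
(0,5)2 0/2 ✗
(1,0)2 2/2 ✓
(1,2)1 1/1 ✓
(1,4)1 2/2 ✓
(1,5)1 1/2 ✗
(2,0)2 2/2 ✓
(2,2)1 2/2 ✓
(3,0)2 2/2 ✓
(3,2)1 1/3 ✗
(3,3)2 1/2 ✗
(4,0)2 2/2 ✓
(4,2)2 2/3 ✓
(4,3)2 3/3 ✓
(5,0)2 1/1 ✓
(5,2)2 2/2 ✓
(5,3)2 3/3 ✓
(5,4)2 2/2 ✓
(5,5)2 1/1 ✓

(0,5), (1,5), (3,2), (3,3)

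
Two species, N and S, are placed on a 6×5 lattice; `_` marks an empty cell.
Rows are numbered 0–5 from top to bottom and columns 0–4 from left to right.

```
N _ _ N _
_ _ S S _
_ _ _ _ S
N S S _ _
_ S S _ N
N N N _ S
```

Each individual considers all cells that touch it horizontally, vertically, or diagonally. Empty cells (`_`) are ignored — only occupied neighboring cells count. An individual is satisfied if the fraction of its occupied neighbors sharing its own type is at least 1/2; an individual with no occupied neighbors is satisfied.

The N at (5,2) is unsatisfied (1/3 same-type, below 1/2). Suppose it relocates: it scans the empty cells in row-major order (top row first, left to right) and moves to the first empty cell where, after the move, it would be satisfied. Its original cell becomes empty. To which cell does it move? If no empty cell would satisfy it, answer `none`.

(0,1)

Vacating (5,2). Empty cells in order:
  (0,1): 1/2 same-type → satisfied — stop here.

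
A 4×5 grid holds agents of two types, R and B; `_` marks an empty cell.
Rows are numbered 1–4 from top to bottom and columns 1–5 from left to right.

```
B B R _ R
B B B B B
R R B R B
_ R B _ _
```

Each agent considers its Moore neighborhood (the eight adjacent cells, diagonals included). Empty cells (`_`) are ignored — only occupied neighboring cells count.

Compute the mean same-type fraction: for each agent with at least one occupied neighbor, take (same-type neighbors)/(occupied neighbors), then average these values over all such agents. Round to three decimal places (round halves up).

(1,1)B 3/3
(1,2)B 4/5
(1,3)R 0/4
(1,5)R 0/2
(2,1)B 3/5
(2,2)B 5/8
(2,3)B 4/7
(2,4)B 4/7
(2,5)B 2/4
(3,1)R 2/4
(3,2)R 2/7
(3,3)B 4/7
(3,4)R 0/6
(3,5)B 2/3
(4,2)R 2/4
(4,3)B 1/4
Sum over 16 agents: 3/3 + 4/5 + 0/4 + 0/2 + 3/5 + 5/8 + 4/7 + 4/7 + 2/4 + 2/4 + 2/7 + 4/7 + 0/6 + 2/3 + 2/4 + 1/4 = 893/120; mean = 893/120 ÷ 16 = 893/1920 = 0.465104… → 0.465.

0.465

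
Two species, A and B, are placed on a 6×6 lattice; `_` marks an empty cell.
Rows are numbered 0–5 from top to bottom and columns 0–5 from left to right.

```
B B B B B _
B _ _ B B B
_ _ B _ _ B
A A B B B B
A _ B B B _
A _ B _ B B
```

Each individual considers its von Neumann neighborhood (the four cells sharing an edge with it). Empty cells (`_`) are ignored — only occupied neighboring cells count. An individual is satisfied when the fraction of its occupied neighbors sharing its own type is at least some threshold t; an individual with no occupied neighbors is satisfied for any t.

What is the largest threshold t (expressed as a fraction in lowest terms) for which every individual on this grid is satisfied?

1/2

Row 0: (0,0)B 2/2 · (0,1)B 2/2 · (0,2)B 2/2 · (0,3)B 3/3 · (0,4)B 2/2
Row 1: (1,0)B 1/1 · (1,3)B 2/2 · (1,4)B 3/3 · (1,5)B 2/2
Row 2: (2,2)B 1/1 · (2,5)B 2/2
Row 3: (3,0)A 2/2 · (3,1)A 1/2 · (3,2)B 3/4 · (3,3)B 3/3 · (3,4)B 3/3 · (3,5)B 2/2
Row 4: (4,0)A 2/2 · (4,2)B 3/3 · (4,3)B 3/3 · (4,4)B 3/3
Row 5: (5,0)A 1/1 · (5,2)B 1/1 · (5,4)B 2/2 · (5,5)B 1/1
The smallest same-type fraction is 1/2 at (3,1), which reduces to 1/2. Any threshold above that leaves this individual unsatisfied.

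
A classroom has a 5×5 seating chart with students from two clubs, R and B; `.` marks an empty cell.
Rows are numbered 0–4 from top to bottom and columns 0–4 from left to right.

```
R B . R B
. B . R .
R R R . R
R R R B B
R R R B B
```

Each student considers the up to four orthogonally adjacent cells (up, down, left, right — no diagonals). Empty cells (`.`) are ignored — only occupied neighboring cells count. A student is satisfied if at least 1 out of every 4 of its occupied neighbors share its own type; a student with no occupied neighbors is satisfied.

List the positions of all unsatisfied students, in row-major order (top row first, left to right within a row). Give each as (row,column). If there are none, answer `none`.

(0,0), (0,4), (2,4)

(0,0)R 0/1 unhappy
(0,1)B 1/2 ok
(0,3)R 1/2 ok
(0,4)B 0/1 unhappy
(1,1)B 1/2 ok
(1,3)R 1/1 ok
(2,0)R 2/2 ok
(2,1)R 3/4 ok
(2,2)R 2/2 ok
(2,4)R 0/1 unhappy
(3,0)R 3/3 ok
(3,1)R 4/4 ok
(3,2)R 3/4 ok
(3,3)B 2/3 ok
(3,4)B 2/3 ok
(4,0)R 2/2 ok
(4,1)R 3/3 ok
(4,2)R 2/3 ok
(4,3)B 2/3 ok
(4,4)B 2/2 ok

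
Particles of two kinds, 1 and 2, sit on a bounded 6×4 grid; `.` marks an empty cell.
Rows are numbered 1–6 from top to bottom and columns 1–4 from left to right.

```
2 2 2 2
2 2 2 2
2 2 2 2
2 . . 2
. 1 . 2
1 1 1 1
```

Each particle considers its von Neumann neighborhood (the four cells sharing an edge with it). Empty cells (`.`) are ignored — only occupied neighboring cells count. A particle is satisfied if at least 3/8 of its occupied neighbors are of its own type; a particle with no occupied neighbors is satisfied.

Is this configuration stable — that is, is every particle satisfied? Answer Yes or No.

Row 1: (1,1)2 2/2 ok · (1,2)2 3/3 ok · (1,3)2 3/3 ok · (1,4)2 2/2 ok
Row 2: (2,1)2 3/3 ok · (2,2)2 4/4 ok · (2,3)2 4/4 ok · (2,4)2 3/3 ok
Row 3: (3,1)2 3/3 ok · (3,2)2 3/3 ok · (3,3)2 3/3 ok · (3,4)2 3/3 ok
Row 4: (4,1)2 1/1 ok · (4,4)2 2/2 ok
Row 5: (5,2)1 1/1 ok · (5,4)2 1/2 ok
Row 6: (6,1)1 1/1 ok · (6,2)1 3/3 ok · (6,3)1 2/2 ok · (6,4)1 1/2 ok
All meet the threshold, so the configuration is stable.

Yes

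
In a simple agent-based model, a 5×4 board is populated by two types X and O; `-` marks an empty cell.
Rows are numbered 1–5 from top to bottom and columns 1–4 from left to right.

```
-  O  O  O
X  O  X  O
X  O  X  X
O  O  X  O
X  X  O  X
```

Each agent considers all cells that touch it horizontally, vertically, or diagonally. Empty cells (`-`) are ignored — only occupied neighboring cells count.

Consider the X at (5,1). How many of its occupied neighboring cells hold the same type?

1

Occupied neighbors of (5,1): (4,1)=O, (4,2)=O, (5,2)=X.
Same type (X): 1 of 3.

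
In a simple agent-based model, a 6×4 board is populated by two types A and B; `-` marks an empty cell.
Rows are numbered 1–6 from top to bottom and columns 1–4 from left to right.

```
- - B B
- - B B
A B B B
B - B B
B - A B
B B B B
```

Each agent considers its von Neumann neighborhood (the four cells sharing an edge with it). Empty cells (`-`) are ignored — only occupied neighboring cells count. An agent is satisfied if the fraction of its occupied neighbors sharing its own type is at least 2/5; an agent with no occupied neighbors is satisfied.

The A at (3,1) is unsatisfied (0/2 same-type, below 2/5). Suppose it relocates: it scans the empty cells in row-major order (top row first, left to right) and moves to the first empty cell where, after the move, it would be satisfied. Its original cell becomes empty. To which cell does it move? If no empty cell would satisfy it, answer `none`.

(1,1)

Vacating (3,1). Empty cells in order:
  (1,1): 0/0 same-type → satisfied — stop here.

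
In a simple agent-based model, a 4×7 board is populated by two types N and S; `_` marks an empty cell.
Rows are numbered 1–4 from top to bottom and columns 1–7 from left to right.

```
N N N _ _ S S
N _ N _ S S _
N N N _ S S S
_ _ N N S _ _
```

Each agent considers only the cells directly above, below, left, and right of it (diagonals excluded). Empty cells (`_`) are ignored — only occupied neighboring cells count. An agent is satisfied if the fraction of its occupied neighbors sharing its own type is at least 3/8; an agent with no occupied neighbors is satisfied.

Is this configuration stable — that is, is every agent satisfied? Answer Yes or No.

Yes

(1,1)N 2/2 ok
(1,2)N 2/2 ok
(1,3)N 2/2 ok
(1,6)S 2/2 ok
(1,7)S 1/1 ok
(2,1)N 2/2 ok
(2,3)N 2/2 ok
(2,5)S 2/2 ok
(2,6)S 3/3 ok
(3,1)N 2/2 ok
(3,2)N 2/2 ok
(3,3)N 3/3 ok
(3,5)S 3/3 ok
(3,6)S 3/3 ok
(3,7)S 1/1 ok
(4,3)N 2/2 ok
(4,4)N 1/2 ok
(4,5)S 1/2 ok
All meet the threshold, so the configuration is stable.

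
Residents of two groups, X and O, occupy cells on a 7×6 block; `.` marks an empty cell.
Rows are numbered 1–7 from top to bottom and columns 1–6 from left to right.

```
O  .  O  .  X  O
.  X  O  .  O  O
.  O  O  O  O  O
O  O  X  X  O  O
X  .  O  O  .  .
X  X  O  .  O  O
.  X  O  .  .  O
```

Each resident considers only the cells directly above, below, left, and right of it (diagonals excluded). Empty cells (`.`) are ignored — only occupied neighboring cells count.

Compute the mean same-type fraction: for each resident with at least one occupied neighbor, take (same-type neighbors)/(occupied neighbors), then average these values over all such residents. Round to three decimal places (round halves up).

Row 1: (1,1)O — no occupied neighbors · (1,3)O 1/1 · (1,5)X 0/2 · (1,6)O 1/2
Row 2: (2,2)X 0/2 · (2,3)O 2/3 · (2,5)O 2/3 · (2,6)O 3/3
Row 3: (3,2)O 2/3 · (3,3)O 3/4 · (3,4)O 2/3 · (3,5)O 4/4 · (3,6)O 3/3
Row 4: (4,1)O 1/2 · (4,2)O 2/3 · (4,3)X 1/4 · (4,4)X 1/4 · (4,5)O 2/3 · (4,6)O 2/2
Row 5: (5,1)X 1/2 · (5,3)O 2/3 · (5,4)O 1/2
Row 6: (6,1)X 2/2 · (6,2)X 2/3 · (6,3)O 2/3 · (6,5)O 1/1 · (6,6)O 2/2
Row 7: (7,2)X 1/2 · (7,3)O 1/2 · (7,6)O 1/1
Sum over 29 residents: 1/1 + 0/2 + 1/2 + 0/2 + 2/3 + 2/3 + 3/3 + 2/3 + 3/4 + 2/3 + 4/4 + 3/3 + 1/2 + 2/3 + 1/4 + 1/4 + 2/3 + 2/2 + 1/2 + 2/3 + 1/2 + 2/2 + 2/3 + 2/3 + 1/1 + 2/2 + 1/2 + 1/2 + 1/1 = 77/4; mean = 77/4 ÷ 29 = 77/116 = 0.663793… → 0.664.

0.664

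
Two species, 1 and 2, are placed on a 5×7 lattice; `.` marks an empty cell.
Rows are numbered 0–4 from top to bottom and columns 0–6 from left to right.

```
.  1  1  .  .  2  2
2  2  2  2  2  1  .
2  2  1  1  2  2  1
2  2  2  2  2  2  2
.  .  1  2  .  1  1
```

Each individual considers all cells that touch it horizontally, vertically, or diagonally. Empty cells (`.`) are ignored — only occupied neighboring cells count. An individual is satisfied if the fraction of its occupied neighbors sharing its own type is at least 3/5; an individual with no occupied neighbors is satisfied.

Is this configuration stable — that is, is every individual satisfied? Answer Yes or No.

No

Row 0: (0,1)1 1/4 not · (0,2)1 1/4 not · (0,5)2 2/3 satisfied · (0,6)2 1/2 not
Row 1: (1,0)2 3/4 satisfied · (1,1)2 4/7 not · (1,2)2 3/7 not · (1,3)2 3/6 not · (1,4)2 4/6 satisfied · (1,5)1 1/6 not
Row 2: (2,0)2 5/5 satisfied · (2,1)2 7/8 satisfied · (2,2)1 1/8 not · (2,3)1 1/8 not · (2,4)2 6/8 satisfied · (2,5)2 5/7 satisfied · (2,6)1 1/4 not
Row 3: (3,0)2 3/3 satisfied · (3,1)2 4/6 satisfied · (3,2)2 4/7 not · (3,3)2 4/7 not · (3,4)2 5/7 satisfied · (3,5)2 4/7 not · (3,6)2 2/5 not
Row 4: (4,2)1 0/4 not · (4,3)2 3/4 satisfied · (4,5)1 1/4 not · (4,6)1 1/3 not
For instance (0,1) has only 1/4 same-type neighbors, below 3/5.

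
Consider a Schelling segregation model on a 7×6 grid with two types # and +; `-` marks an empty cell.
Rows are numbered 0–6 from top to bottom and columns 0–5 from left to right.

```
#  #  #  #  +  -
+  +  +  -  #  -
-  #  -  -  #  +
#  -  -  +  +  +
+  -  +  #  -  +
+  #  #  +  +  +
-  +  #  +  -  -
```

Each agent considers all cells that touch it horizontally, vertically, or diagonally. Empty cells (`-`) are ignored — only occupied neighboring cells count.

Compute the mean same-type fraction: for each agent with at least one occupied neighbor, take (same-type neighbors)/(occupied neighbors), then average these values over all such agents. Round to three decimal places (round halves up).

0.454

(0,0)# 1/3
(0,1)# 2/5
(0,2)# 2/4
(0,3)# 2/4
(0,4)+ 0/2
(1,0)+ 1/4
(1,1)+ 2/6
(1,2)+ 1/5
(1,4)# 2/4
(2,1)# 1/4
(2,4)# 1/5
(2,5)+ 2/4
(3,0)# 1/2
(3,3)+ 2/4
(3,4)+ 4/6
(3,5)+ 3/4
(4,0)+ 1/3
(4,2)+ 2/5
(4,3)# 1/6
(4,5)+ 4/4
(5,0)+ 2/3
(5,1)# 2/6
(5,2)# 3/7
(5,3)+ 3/6
(5,4)+ 4/5
(5,5)+ 2/2
(6,1)+ 1/4
(6,2)# 2/5
(6,3)+ 2/4
Sum over 29 agents: 1/3 + 2/5 + 2/4 + 2/4 + 0/2 + 1/4 + 2/6 + 1/5 + 2/4 + 1/4 + 1/5 + 2/4 + 1/2 + 2/4 + 4/6 + 3/4 + 1/3 + 2/5 + 1/6 + 4/4 + 2/3 + 2/6 + 3/7 + 3/6 + 4/5 + 2/2 + 1/4 + 2/5 + 2/4 = 1382/105; mean = 1382/105 ÷ 29 = 1382/3045 = 0.453858… → 0.454.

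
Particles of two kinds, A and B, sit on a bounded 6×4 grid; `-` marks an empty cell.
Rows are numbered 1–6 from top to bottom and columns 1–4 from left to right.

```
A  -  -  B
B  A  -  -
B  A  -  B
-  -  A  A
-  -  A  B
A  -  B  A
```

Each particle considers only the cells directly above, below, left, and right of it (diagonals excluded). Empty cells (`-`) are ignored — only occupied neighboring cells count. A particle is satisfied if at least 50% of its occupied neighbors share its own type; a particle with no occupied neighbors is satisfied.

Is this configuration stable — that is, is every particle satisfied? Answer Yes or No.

(1,1)A 0/1 not
(1,4)B 0/0 satisfied
(2,1)B 1/3 not
(2,2)A 1/2 satisfied
(3,1)B 1/2 satisfied
(3,2)A 1/2 satisfied
(3,4)B 0/1 not
(4,3)A 2/2 satisfied
(4,4)A 1/3 not
(5,3)A 1/3 not
(5,4)B 0/3 not
(6,1)A 0/0 satisfied
(6,3)B 0/2 not
(6,4)A 0/2 not
For instance (1,1) has only 0/1 same-type neighbors, below 1/2.

No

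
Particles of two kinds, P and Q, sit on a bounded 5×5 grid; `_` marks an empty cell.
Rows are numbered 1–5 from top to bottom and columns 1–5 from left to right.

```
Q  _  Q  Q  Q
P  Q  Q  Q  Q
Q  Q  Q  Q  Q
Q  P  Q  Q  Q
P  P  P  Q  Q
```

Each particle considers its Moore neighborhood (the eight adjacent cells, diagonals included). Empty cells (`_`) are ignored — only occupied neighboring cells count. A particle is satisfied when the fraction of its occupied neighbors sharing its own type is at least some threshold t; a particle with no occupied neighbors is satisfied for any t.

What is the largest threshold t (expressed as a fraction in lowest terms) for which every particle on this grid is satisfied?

Row 1: (1,1)Q 1/2 · (1,3)Q 4/4 · (1,4)Q 5/5 · (1,5)Q 3/3
Row 2: (2,1)P 0/4 · (2,2)Q 6/7 · (2,3)Q 7/7 · (2,4)Q 8/8 · (2,5)Q 5/5
Row 3: (3,1)Q 3/5 · (3,2)Q 6/8 · (3,3)Q 7/8 · (3,4)Q 8/8 · (3,5)Q 5/5
Row 4: (4,1)Q 2/5 · (4,2)P 3/8 · (4,3)Q 5/8 · (4,4)Q 7/8 · (4,5)Q 5/5
Row 5: (5,1)P 2/3 · (5,2)P 3/5 · (5,3)P 2/5 · (5,4)Q 4/5 · (5,5)Q 3/3
The smallest same-type fraction is 0/4 at (2,1), which reduces to 0/1. Any threshold above that leaves this particle unsatisfied.

0/1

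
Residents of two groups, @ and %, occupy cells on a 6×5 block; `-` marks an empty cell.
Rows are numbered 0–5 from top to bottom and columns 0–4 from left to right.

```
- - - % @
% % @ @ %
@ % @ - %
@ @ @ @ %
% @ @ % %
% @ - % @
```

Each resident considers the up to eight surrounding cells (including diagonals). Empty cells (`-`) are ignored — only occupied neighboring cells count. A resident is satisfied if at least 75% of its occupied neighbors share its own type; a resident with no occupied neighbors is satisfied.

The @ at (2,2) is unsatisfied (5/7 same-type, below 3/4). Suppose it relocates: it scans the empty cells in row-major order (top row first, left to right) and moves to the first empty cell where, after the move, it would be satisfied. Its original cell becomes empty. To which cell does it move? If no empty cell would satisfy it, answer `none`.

none

Vacating (2,2). Empty cells in order:
  (0,0): 0/2 same-type → still unsatisfied.
  (0,1): 1/3 same-type → still unsatisfied.
  (0,2): 2/4 same-type → still unsatisfied.
  (2,3): 4/7 same-type → still unsatisfied.
  (5,2): 3/5 same-type → still unsatisfied.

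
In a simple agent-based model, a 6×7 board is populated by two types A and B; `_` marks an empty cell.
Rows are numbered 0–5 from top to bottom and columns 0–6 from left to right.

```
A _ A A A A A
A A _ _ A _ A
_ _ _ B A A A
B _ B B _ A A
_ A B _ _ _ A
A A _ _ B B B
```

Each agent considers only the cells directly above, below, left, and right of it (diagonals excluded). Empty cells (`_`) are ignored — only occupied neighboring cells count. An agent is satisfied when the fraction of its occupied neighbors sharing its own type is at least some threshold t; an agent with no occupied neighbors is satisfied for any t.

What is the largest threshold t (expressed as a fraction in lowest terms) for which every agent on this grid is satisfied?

1/2

Row 0: (0,0)A 1/1 · (0,2)A 1/1 · (0,3)A 2/2 · (0,4)A 3/3 · (0,5)A 2/2 · (0,6)A 2/2
Row 1: (1,0)A 2/2 · (1,1)A 1/1 · (1,4)A 2/2 · (1,6)A 2/2
Row 2: (2,3)B 1/2 · (2,4)A 2/3 · (2,5)A 3/3 · (2,6)A 3/3
Row 3: (3,0)B — no occupied neighbors · (3,2)B 2/2 · (3,3)B 2/2 · (3,5)A 2/2 · (3,6)A 3/3
Row 4: (4,1)A 1/2 · (4,2)B 1/2 · (4,6)A 1/2
Row 5: (5,0)A 1/1 · (5,1)A 2/2 · (5,4)B 1/1 · (5,5)B 2/2 · (5,6)B 1/2
The smallest same-type fraction is 1/2 at (2,3), which reduces to 1/2. Any threshold above that leaves this agent unsatisfied.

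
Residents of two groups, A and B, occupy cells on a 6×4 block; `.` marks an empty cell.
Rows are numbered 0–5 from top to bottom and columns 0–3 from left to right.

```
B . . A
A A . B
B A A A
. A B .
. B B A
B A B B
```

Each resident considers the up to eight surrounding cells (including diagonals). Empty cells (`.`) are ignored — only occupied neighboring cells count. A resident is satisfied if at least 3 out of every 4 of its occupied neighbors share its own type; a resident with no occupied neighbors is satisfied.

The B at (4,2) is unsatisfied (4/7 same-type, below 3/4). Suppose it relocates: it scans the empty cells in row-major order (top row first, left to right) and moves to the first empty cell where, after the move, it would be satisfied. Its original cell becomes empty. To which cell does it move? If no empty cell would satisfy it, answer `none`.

Vacating (4,2). Empty cells in order:
  (0,1): 1/3 same-type → still unsatisfied.
  (0,2): 1/3 same-type → still unsatisfied.
  (1,2): 1/6 same-type → still unsatisfied.
  (3,0): 2/4 same-type → still unsatisfied.
  (3,3): 1/4 same-type → still unsatisfied.
  (4,0): 2/4 same-type → still unsatisfied.

none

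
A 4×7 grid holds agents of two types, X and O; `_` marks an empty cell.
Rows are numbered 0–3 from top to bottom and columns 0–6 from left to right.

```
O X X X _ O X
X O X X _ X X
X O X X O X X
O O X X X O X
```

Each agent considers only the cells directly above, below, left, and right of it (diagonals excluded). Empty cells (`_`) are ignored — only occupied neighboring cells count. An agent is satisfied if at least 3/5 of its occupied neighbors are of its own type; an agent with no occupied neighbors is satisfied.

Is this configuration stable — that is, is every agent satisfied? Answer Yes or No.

Row 0: (0,0)O 0/2 not · (0,1)X 1/3 not · (0,2)X 3/3 satisfied · (0,3)X 2/2 satisfied · (0,5)O 0/2 not · (0,6)X 1/2 not
Row 1: (1,0)X 1/3 not · (1,1)O 1/4 not · (1,2)X 3/4 satisfied · (1,3)X 3/3 satisfied · (1,5)X 2/3 satisfied · (1,6)X 3/3 satisfied
Row 2: (2,0)X 1/3 not · (2,1)O 2/4 not · (2,2)X 3/4 satisfied · (2,3)X 3/4 satisfied · (2,4)O 0/3 not · (2,5)X 2/4 not · (2,6)X 3/3 satisfied
Row 3: (3,0)O 1/2 not · (3,1)O 2/3 satisfied · (3,2)X 2/3 satisfied · (3,3)X 3/3 satisfied · (3,4)X 1/3 not · (3,5)O 0/3 not · (3,6)X 1/2 not
For instance (0,0) has only 0/2 same-type neighbors, below 3/5.

No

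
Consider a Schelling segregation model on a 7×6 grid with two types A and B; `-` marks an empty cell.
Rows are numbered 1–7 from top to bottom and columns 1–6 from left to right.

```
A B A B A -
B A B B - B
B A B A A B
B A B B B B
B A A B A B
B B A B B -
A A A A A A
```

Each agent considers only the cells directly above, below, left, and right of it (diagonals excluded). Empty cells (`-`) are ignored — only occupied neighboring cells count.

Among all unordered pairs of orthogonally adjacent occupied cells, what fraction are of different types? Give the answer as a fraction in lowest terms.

Scan each occupied cell's neighbors to the right and below so each pair is counted once.
From row 1: 7 unlike of 8 pairs (running 7/8).
From row 2: 3 unlike of 8 pairs (running 10/16).
From row 3: 6 unlike of 11 pairs (running 16/27).
From row 4: 4 unlike of 11 pairs (running 20/38).
From row 5: 6 unlike of 10 pairs (running 26/48).
From row 6: 6 unlike of 9 pairs (running 32/57).
From row 7: 0 unlike of 5 pairs (running 32/62).
Total adjacent occupied pairs: 62; unlike-type pairs: 32.
32/62 reduces to 16/31.

16/31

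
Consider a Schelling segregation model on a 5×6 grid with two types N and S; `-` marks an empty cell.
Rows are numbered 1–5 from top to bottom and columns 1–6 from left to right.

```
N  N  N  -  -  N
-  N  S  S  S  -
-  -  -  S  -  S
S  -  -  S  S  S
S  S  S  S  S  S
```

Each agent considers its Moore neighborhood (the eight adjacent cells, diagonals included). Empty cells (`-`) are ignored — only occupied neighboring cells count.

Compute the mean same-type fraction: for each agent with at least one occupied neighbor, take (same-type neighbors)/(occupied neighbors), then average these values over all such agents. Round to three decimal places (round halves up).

Row 1: (1,1)N 2/2 · (1,2)N 3/4 · (1,3)N 2/4 · (1,6)N 0/1
Row 2: (2,2)N 3/4 · (2,3)S 2/5 · (2,4)S 3/4 · (2,5)S 3/4
Row 3: (3,4)S 5/5 · (3,6)S 3/3
Row 4: (4,1)S 2/2 · (4,4)S 5/5 · (4,5)S 7/7 · (4,6)S 4/4
Row 5: (5,1)S 2/2 · (5,2)S 3/3 · (5,3)S 3/3 · (5,4)S 4/4 · (5,5)S 5/5 · (5,6)S 3/3
Sum over 20 agents: 2/2 + 3/4 + 2/4 + 0/1 + 3/4 + 2/5 + 3/4 + 3/4 + 5/5 + 3/3 + 2/2 + 5/5 + 7/7 + 4/4 + 2/2 + 3/3 + 3/3 + 4/4 + 5/5 + 3/3 = 169/10; mean = 169/10 ÷ 20 = 169/200 = 0.845 → 0.845.

0.845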